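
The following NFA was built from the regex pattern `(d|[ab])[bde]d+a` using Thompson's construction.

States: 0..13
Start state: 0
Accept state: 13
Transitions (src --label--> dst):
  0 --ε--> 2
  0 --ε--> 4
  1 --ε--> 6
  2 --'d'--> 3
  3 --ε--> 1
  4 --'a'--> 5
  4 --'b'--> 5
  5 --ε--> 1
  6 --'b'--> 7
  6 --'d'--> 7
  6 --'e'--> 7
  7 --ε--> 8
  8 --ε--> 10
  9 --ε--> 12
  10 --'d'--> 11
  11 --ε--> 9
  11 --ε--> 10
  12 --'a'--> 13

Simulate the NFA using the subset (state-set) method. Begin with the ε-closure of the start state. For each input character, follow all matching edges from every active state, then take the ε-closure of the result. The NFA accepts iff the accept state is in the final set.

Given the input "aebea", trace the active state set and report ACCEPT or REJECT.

Answer: REJECT

Derivation:
S₀ = ε-closure({0}) = {0,2,4}
'a' @ 1: {1,5,6}
'e' @ 2: {7,8,10}
'b' @ 3: {}  — no active states
rest 'ea' ignored (set empty)
final: {}; accept 13 not in set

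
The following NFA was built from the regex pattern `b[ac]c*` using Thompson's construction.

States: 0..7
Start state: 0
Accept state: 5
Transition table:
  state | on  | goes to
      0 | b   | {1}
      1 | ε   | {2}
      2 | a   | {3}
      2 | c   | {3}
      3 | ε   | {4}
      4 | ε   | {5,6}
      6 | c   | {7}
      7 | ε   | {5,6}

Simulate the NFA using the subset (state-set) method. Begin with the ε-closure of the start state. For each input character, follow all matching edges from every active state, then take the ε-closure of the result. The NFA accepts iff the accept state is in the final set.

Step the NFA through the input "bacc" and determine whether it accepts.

start: ε-closure({0}) = {0}
'b' @ 1: {1,2}
'a' @ 2: {3,4,5,6}  (accept∈set)
'c' @ 3: {5,6,7}  (accept∈set)
'c' @ 4: {5,6,7}  (accept∈set)
after full input: {5,6,7}  (accept=5 in)

Answer: ACCEPT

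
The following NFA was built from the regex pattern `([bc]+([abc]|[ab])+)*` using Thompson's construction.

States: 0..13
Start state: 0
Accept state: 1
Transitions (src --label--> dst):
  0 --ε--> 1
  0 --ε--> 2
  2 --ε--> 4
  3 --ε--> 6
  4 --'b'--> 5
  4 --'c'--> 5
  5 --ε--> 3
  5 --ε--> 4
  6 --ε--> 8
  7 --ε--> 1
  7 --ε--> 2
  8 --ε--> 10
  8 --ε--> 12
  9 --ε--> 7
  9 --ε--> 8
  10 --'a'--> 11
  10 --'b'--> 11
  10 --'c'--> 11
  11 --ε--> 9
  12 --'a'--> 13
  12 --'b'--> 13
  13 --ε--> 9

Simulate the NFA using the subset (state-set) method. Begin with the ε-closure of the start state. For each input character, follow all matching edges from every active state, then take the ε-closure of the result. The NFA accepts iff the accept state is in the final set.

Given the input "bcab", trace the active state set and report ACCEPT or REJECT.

Answer: ACCEPT

Derivation:
initial (ε-close {0}): {0,1,2,4}
'b' @ 1: {3,4,5,6,8,10,12}
'c' @ 2: {1,2,3,4,5,6,7,8,9,10,11,12}  ✓accept
'a' @ 3: {1,2,4,7,8,9,10,11,12,13}  ✓accept
'b' @ 4: {1,2,3,4,5,6,7,8,9,10,11,12,13}  ✓accept
end set {1,2,3,4,5,6,7,8,9,10,11,12,13} — state 1 in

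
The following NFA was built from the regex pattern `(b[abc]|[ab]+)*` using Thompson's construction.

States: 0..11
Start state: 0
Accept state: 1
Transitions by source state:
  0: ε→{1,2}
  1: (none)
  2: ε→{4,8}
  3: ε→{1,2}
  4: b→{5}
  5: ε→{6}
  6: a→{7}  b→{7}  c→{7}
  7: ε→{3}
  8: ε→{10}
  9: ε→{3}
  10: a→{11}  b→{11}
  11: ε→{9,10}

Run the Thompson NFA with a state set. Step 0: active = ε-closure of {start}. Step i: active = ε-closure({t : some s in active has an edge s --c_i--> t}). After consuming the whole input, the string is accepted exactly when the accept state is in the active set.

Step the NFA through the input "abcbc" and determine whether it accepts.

Answer: ACCEPT

Derivation:
start: ε-closure({0}) = {0,1,2,4,8,10}
'a' @ 1: {1,2,3,4,8,9,10,11}  ✓accept
'b' @ 2: {1,2,3,4,5,6,8,9,10,11}  ✓accept
'c' @ 3: {1,2,3,4,7,8,10}  ✓accept
'b' @ 4: {1,2,3,4,5,6,8,9,10,11}  ✓accept
'c' @ 5: {1,2,3,4,7,8,10}  ✓accept
end set {1,2,3,4,7,8,10} — state 1 in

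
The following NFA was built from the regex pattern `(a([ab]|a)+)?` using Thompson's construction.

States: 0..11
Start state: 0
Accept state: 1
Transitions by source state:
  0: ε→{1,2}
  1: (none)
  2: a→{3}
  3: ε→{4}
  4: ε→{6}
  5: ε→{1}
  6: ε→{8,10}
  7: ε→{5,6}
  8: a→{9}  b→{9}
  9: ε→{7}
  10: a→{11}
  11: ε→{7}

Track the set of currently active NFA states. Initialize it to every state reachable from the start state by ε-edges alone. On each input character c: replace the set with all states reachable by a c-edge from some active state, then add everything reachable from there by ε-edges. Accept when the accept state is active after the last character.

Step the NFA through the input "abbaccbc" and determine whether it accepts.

S₀ = ε-closure({0}) = {0,1,2}
'a' @ 1: {3,4,6,8,10}
'b' @ 2: {1,5,6,7,8,9,10}  (accept∈set)
'b' @ 3: {1,5,6,7,8,9,10}  (accept∈set)
'a' @ 4: {1,5,6,7,8,9,10,11}  (accept∈set)
'c' @ 5: {}  — dead — no transitions
rest 'cbc' ignored (set empty)
end set {} — state 1 not in

Answer: REJECT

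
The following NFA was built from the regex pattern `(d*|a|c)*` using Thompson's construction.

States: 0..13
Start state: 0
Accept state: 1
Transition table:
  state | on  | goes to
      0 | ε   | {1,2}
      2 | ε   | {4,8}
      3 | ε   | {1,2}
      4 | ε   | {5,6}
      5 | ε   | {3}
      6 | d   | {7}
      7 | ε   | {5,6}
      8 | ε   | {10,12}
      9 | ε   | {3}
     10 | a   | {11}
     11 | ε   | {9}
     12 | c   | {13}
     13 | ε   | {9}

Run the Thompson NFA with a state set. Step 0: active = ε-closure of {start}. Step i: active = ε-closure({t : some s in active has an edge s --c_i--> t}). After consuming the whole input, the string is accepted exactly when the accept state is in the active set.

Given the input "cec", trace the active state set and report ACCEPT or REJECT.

initial (ε-close {0}): {0,1,2,3,4,5,6,8,10,12}
'c' @ 1: {1,2,3,4,5,6,8,9,10,12,13}  (accept∈set)
'e' @ 2: {}  — state set empty
rest 'c' ignored (set empty)
end set {} — state 1 not in

Answer: REJECT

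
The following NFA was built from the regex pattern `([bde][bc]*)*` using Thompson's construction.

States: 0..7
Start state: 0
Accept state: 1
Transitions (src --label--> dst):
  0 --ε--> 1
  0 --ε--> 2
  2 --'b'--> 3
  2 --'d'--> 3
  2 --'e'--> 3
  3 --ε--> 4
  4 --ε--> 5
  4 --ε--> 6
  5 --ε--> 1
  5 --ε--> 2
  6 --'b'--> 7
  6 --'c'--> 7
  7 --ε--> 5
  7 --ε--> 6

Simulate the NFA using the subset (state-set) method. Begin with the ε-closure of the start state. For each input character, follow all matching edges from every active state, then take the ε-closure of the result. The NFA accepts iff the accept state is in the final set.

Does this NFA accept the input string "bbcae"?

Answer: REJECT

Derivation:
initial (ε-close {0}): {0,1,2}
'b' @ 1: {1,2,3,4,5,6}  ✓accept
'b' @ 2: {1,2,3,4,5,6,7}  ✓accept
'c' @ 3: {1,2,5,6,7}  ✓accept
'a' @ 4: {}  — state set empty
rest 'e' ignored (set empty)
after full input: {}  (accept=1 not in)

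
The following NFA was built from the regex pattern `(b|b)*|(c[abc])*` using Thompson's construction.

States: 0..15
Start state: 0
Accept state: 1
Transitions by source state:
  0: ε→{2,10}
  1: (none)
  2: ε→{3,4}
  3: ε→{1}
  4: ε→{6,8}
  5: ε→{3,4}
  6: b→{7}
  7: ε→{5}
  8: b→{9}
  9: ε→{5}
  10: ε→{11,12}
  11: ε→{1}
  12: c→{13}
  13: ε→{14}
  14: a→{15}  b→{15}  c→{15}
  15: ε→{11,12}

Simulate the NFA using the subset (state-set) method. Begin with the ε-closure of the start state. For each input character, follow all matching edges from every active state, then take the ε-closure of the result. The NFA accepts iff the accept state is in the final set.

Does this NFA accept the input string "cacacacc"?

start: ε-closure({0}) = {0,1,2,3,4,6,8,10,11,12}
'c' @ 1: {13,14}
'a' @ 2: {1,11,12,15}  [accepting]
'c' @ 3: {13,14}
'a' @ 4: {1,11,12,15}  [accepting]
'c' @ 5: {13,14}
'a' @ 6: {1,11,12,15}  [accepting]
'c' @ 7: {13,14}
'c' @ 8: {1,11,12,15}  [accepting]
after full input: {1,11,12,15}  (accept=1 in)

Answer: ACCEPT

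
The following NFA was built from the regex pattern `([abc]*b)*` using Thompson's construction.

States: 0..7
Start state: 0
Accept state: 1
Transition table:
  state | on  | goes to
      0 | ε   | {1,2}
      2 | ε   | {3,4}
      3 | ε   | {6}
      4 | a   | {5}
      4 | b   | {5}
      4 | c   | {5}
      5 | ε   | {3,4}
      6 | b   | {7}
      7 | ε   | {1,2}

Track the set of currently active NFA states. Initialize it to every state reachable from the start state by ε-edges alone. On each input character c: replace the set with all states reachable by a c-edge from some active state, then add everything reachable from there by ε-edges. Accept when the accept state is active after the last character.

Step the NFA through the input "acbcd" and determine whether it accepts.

initial (ε-close {0}): {0,1,2,3,4,6}
'a' @ 1: {3,4,5,6}
'c' @ 2: {3,4,5,6}
'b' @ 3: {1,2,3,4,5,6,7}  [accepting]
'c' @ 4: {3,4,5,6}
'd' @ 5: {}  — state set empty
end set {} — state 1 not in

Answer: REJECT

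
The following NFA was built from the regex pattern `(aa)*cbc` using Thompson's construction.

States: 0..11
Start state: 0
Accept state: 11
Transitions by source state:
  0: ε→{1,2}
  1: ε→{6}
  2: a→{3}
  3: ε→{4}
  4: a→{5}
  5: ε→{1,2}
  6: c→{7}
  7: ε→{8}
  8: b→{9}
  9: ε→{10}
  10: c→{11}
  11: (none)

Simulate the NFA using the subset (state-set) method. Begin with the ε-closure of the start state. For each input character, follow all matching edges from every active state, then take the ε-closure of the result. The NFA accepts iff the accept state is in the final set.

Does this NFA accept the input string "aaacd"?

S₀ = ε-closure({0}) = {0,1,2,6}
'a' @ 1: {3,4}
'a' @ 2: {1,2,5,6}
'a' @ 3: {3,4}
'c' @ 4: {}  — dead — no transitions
rest 'd' ignored (set empty)
end set {} — state 11 not in

Answer: REJECT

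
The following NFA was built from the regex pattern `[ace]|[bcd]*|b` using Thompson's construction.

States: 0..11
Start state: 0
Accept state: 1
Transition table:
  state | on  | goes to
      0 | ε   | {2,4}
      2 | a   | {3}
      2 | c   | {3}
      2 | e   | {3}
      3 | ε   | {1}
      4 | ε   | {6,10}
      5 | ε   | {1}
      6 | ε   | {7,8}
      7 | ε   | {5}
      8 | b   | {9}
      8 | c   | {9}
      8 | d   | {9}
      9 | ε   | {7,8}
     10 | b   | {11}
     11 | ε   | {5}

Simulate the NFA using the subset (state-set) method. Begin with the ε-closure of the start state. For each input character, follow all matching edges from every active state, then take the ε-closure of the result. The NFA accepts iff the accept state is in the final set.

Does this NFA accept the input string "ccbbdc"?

initial (ε-close {0}): {0,1,2,4,5,6,7,8,10}
'c' @ 1: {1,3,5,7,8,9}  [accepting]
'c' @ 2: {1,5,7,8,9}  [accepting]
'b' @ 3: {1,5,7,8,9}  [accepting]
'b' @ 4: {1,5,7,8,9}  [accepting]
'd' @ 5: {1,5,7,8,9}  [accepting]
'c' @ 6: {1,5,7,8,9}  [accepting]
after full input: {1,5,7,8,9}  (accept=1 in)

Answer: ACCEPT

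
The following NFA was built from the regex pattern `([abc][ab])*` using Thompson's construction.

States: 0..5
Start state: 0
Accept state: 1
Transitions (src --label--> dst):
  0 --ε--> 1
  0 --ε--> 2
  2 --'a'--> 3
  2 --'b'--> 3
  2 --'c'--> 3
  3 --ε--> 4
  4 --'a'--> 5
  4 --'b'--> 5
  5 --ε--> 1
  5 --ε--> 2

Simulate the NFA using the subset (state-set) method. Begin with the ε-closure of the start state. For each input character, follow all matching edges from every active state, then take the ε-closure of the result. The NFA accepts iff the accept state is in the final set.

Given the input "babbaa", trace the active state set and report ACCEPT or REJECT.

initial (ε-close {0}): {0,1,2}
'b' @ 1: {3,4}
'a' @ 2: {1,2,5}  ✓accept
'b' @ 3: {3,4}
'b' @ 4: {1,2,5}  ✓accept
'a' @ 5: {3,4}
'a' @ 6: {1,2,5}  ✓accept
final: {1,2,5}; accept 1 in set

Answer: ACCEPT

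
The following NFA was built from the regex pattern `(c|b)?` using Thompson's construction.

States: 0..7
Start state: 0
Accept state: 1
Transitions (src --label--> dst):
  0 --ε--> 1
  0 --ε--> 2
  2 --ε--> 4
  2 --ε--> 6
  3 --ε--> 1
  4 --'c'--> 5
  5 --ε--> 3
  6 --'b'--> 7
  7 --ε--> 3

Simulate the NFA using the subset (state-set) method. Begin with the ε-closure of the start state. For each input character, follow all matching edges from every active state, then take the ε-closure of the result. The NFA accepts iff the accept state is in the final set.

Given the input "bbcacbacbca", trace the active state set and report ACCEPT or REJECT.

S₀ = ε-closure({0}) = {0,1,2,4,6}
'b' @ 1: {1,3,7}  (accept∈set)
'b' @ 2: {}  — no active states
rest 'cacbacbca' ignored (set empty)
final: {}; accept 1 not in set

Answer: REJECT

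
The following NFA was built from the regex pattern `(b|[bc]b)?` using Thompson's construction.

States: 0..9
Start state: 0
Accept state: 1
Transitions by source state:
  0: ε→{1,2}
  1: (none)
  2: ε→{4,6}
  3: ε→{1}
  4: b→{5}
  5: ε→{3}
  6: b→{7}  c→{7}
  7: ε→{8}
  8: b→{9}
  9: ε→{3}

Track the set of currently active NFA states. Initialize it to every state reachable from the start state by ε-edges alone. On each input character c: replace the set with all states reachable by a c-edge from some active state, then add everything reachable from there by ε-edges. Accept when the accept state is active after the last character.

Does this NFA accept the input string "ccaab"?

Answer: REJECT

Steps:
S₀ = ε-closure({0}) = {0,1,2,4,6}
'c' @ 1: {7,8}
'c' @ 2: {}  — no active states
rest 'aab' ignored (set empty)
after full input: {}  (accept=1 not in)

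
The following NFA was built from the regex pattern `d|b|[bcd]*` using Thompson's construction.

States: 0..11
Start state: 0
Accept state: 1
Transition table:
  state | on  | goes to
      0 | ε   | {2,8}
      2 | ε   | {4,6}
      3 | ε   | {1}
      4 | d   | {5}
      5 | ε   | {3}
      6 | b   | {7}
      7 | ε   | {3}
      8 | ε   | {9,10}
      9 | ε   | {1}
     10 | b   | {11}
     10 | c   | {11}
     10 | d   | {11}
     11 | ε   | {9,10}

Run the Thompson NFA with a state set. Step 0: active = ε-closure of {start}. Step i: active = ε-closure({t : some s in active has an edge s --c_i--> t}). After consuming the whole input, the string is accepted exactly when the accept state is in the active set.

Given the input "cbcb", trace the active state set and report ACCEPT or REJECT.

initial (ε-close {0}): {0,1,2,4,6,8,9,10}
'c' @ 1: {1,9,10,11}  (accept∈set)
'b' @ 2: {1,9,10,11}  (accept∈set)
'c' @ 3: {1,9,10,11}  (accept∈set)
'b' @ 4: {1,9,10,11}  (accept∈set)
final: {1,9,10,11}; accept 1 in set

Answer: ACCEPT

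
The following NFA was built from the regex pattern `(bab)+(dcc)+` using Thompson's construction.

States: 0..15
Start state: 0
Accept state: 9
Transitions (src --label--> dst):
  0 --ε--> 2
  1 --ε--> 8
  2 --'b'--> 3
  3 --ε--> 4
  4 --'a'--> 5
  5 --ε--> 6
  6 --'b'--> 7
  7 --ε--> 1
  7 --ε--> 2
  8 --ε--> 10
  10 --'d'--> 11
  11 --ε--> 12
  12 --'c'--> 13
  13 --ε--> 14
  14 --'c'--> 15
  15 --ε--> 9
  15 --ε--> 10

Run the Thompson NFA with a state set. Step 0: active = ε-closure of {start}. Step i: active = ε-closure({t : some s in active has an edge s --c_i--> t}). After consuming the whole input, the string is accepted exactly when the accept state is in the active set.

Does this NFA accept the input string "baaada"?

initial (ε-close {0}): {0,2}
'b' @ 1: {3,4}
'a' @ 2: {5,6}
'a' @ 3: {}  — dead — no transitions
rest 'ada' ignored (set empty)
final: {}; accept 9 not in set

Answer: REJECT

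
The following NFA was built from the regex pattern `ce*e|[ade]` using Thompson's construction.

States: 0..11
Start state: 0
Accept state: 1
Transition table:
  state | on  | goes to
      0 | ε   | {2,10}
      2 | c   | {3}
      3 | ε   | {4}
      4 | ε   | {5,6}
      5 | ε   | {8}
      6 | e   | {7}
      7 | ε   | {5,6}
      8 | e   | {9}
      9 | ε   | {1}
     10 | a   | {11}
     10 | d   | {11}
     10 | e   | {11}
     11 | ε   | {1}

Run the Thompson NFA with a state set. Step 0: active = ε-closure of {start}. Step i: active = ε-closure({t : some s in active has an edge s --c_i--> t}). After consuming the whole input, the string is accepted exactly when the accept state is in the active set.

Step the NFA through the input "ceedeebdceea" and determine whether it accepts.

Answer: REJECT

Derivation:
S₀ = ε-closure({0}) = {0,2,10}
'c' @ 1: {3,4,5,6,8}
'e' @ 2: {1,5,6,7,8,9}  ✓accept
'e' @ 3: {1,5,6,7,8,9}  ✓accept
'd' @ 4: {}  — no active states
rest 'eebdceea' ignored (set empty)
end set {} — state 1 not in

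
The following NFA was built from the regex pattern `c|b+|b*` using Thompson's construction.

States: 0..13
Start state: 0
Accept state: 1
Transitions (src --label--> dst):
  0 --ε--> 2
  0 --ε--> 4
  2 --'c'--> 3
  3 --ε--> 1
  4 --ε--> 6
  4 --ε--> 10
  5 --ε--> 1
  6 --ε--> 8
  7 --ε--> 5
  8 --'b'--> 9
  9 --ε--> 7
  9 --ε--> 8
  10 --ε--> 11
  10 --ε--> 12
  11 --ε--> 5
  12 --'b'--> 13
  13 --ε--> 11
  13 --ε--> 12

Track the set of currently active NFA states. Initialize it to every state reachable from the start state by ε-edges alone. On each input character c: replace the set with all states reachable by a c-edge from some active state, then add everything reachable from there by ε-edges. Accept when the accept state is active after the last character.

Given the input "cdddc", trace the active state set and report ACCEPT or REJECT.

S₀ = ε-closure({0}) = {0,1,2,4,5,6,8,10,11,12}
'c' @ 1: {1,3}  [accepting]
'd' @ 2: {}  — no active states
rest 'ddc' ignored (set empty)
end set {} — state 1 not in

Answer: REJECT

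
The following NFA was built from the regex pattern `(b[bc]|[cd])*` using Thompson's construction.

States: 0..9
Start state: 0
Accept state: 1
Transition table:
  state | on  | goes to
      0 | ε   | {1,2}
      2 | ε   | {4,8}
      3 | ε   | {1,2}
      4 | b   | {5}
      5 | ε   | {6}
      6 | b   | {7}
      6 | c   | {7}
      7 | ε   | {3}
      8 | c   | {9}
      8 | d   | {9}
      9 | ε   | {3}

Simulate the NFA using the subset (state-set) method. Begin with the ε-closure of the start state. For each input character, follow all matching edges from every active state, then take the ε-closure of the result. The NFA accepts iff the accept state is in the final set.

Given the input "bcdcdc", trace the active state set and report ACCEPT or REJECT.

Answer: ACCEPT

Trace:
initial (ε-close {0}): {0,1,2,4,8}
'b' @ 1: {5,6}
'c' @ 2: {1,2,3,4,7,8}  [accepting]
'd' @ 3: {1,2,3,4,8,9}  [accepting]
'c' @ 4: {1,2,3,4,8,9}  [accepting]
'd' @ 5: {1,2,3,4,8,9}  [accepting]
'c' @ 6: {1,2,3,4,8,9}  [accepting]
final: {1,2,3,4,8,9}; accept 1 in set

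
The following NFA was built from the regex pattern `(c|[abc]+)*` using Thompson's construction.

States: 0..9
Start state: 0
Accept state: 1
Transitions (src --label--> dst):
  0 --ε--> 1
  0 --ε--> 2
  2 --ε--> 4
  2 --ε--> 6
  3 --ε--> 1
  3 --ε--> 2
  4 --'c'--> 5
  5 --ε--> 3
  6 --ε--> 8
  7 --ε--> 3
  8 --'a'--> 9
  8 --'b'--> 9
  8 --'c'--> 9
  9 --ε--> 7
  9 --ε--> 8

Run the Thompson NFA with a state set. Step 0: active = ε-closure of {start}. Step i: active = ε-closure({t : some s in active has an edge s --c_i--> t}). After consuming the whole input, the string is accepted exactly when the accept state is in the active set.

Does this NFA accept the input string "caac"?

Answer: ACCEPT

Derivation:
start: ε-closure({0}) = {0,1,2,4,6,8}
'c' @ 1: {1,2,3,4,5,6,7,8,9}  (accept∈set)
'a' @ 2: {1,2,3,4,6,7,8,9}  (accept∈set)
'a' @ 3: {1,2,3,4,6,7,8,9}  (accept∈set)
'c' @ 4: {1,2,3,4,5,6,7,8,9}  (accept∈set)
end set {1,2,3,4,5,6,7,8,9} — state 1 in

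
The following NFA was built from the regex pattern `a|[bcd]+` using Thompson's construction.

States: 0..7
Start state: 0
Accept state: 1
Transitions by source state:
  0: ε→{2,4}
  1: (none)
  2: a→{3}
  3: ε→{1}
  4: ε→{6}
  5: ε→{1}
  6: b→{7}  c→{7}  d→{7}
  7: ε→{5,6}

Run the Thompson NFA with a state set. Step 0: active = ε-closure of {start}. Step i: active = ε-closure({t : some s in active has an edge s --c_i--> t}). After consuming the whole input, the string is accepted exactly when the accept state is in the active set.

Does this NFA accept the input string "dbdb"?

Answer: ACCEPT

Steps:
initial (ε-close {0}): {0,2,4,6}
'd' @ 1: {1,5,6,7}  [accepting]
'b' @ 2: {1,5,6,7}  [accepting]
'd' @ 3: {1,5,6,7}  [accepting]
'b' @ 4: {1,5,6,7}  [accepting]
final: {1,5,6,7}; accept 1 in set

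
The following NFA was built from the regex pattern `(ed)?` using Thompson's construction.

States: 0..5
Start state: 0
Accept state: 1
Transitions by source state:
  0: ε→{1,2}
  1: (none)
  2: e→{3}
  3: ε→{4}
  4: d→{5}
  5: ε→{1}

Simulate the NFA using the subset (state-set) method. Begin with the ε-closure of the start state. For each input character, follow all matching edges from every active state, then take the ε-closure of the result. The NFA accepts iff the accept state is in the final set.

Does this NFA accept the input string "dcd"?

start: ε-closure({0}) = {0,1,2}
'd' @ 1: {}  — no active states
rest 'cd' ignored (set empty)
after full input: {}  (accept=1 not in)

Answer: REJECT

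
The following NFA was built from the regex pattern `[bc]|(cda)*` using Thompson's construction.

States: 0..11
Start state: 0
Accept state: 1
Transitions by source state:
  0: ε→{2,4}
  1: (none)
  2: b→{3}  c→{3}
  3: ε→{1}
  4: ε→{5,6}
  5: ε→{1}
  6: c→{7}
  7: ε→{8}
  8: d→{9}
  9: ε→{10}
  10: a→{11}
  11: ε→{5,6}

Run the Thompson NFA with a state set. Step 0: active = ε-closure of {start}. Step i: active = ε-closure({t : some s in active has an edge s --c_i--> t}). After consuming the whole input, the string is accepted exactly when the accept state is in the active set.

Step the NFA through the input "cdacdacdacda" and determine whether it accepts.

S₀ = ε-closure({0}) = {0,1,2,4,5,6}
'c' @ 1: {1,3,7,8}  ✓accept
'd' @ 2: {9,10}
'a' @ 3: {1,5,6,11}  ✓accept
'c' @ 4: {7,8}
'd' @ 5: {9,10}
'a' @ 6: {1,5,6,11}  ✓accept
'c' @ 7: {7,8}
'd' @ 8: {9,10}
'a' @ 9: {1,5,6,11}  ✓accept
'c' @ 10: {7,8}
'd' @ 11: {9,10}
'a' @ 12: {1,5,6,11}  ✓accept
after full input: {1,5,6,11}  (accept=1 in)

Answer: ACCEPT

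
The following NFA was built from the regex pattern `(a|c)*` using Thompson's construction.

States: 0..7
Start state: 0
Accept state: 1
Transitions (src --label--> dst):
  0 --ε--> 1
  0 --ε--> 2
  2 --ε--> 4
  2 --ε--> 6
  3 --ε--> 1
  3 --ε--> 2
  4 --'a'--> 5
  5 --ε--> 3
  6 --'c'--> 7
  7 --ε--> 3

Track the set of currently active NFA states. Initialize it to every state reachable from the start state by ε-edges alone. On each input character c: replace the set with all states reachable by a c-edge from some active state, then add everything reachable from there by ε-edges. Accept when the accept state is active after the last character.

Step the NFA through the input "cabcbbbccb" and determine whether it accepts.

Answer: REJECT

Derivation:
S₀ = ε-closure({0}) = {0,1,2,4,6}
'c' @ 1: {1,2,3,4,6,7}  (accept∈set)
'a' @ 2: {1,2,3,4,5,6}  (accept∈set)
'b' @ 3: {}  — state set empty
rest 'cbbbccb' ignored (set empty)
end set {} — state 1 not in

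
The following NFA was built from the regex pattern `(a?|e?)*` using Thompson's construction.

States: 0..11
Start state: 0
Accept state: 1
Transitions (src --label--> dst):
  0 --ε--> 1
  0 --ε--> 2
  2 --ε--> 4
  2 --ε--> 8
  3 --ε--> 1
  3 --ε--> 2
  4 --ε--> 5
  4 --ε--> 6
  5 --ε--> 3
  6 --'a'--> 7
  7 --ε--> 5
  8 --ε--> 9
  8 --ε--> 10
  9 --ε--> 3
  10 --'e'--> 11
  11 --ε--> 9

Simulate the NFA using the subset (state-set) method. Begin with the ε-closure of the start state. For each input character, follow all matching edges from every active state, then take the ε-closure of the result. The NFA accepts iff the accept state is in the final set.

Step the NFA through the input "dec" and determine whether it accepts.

S₀ = ε-closure({0}) = {0,1,2,3,4,5,6,8,9,10}
'd' @ 1: {}  — no active states
rest 'ec' ignored (set empty)
after full input: {}  (accept=1 not in)

Answer: REJECT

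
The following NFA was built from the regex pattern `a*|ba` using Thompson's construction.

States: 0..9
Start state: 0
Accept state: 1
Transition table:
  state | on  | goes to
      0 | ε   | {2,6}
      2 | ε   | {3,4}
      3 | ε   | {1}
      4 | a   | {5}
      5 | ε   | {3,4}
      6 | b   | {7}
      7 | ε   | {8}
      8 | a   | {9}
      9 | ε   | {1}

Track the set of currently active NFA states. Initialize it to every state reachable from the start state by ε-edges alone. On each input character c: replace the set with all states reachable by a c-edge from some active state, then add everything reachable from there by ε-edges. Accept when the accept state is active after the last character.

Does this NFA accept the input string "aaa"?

initial (ε-close {0}): {0,1,2,3,4,6}
'a' @ 1: {1,3,4,5}  [accepting]
'a' @ 2: {1,3,4,5}  [accepting]
'a' @ 3: {1,3,4,5}  [accepting]
after full input: {1,3,4,5}  (accept=1 in)

Answer: ACCEPT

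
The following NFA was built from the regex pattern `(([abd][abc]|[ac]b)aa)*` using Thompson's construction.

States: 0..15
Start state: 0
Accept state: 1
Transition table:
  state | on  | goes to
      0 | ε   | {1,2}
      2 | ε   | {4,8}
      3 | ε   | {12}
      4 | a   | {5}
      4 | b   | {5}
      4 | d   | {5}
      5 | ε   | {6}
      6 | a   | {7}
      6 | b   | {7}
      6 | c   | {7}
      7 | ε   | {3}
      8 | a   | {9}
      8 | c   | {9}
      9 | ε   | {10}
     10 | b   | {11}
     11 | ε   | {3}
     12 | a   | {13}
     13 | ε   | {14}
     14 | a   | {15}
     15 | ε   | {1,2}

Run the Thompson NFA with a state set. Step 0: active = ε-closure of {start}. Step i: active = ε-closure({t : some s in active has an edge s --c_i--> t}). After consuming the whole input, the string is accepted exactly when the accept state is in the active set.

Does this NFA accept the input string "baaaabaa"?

Answer: ACCEPT

Trace:
start: ε-closure({0}) = {0,1,2,4,8}
'b' @ 1: {5,6}
'a' @ 2: {3,7,12}
'a' @ 3: {13,14}
'a' @ 4: {1,2,4,8,15}  (accept∈set)
'a' @ 5: {5,6,9,10}
'b' @ 6: {3,7,11,12}
'a' @ 7: {13,14}
'a' @ 8: {1,2,4,8,15}  (accept∈set)
final: {1,2,4,8,15}; accept 1 in set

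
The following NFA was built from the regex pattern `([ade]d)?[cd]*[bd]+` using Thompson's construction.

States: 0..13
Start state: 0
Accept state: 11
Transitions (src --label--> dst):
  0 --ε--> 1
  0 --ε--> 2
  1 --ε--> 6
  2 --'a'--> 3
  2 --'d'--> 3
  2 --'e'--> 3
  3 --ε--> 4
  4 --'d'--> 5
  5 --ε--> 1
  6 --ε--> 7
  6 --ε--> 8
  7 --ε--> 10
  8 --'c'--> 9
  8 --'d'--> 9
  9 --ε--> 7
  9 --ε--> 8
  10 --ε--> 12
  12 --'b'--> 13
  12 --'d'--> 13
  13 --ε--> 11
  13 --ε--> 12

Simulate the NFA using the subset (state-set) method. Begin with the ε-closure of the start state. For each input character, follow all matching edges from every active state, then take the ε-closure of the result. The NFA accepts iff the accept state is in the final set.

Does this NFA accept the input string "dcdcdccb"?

S₀ = ε-closure({0}) = {0,1,2,6,7,8,10,12}
'd' @ 1: {3,4,7,8,9,10,11,12,13}  (accept∈set)
'c' @ 2: {7,8,9,10,12}
'd' @ 3: {7,8,9,10,11,12,13}  (accept∈set)
'c' @ 4: {7,8,9,10,12}
'd' @ 5: {7,8,9,10,11,12,13}  (accept∈set)
'c' @ 6: {7,8,9,10,12}
'c' @ 7: {7,8,9,10,12}
'b' @ 8: {11,12,13}  (accept∈set)
after full input: {11,12,13}  (accept=11 in)

Answer: ACCEPT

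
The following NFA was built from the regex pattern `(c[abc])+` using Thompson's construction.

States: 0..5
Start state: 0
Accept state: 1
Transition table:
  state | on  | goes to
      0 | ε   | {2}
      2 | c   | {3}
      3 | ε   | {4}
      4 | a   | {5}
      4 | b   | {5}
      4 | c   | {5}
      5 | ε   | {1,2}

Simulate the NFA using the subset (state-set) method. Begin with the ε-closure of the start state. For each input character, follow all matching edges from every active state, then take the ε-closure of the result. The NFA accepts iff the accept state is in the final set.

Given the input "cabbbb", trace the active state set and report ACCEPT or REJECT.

S₀ = ε-closure({0}) = {0,2}
'c' @ 1: {3,4}
'a' @ 2: {1,2,5}  (accept∈set)
'b' @ 3: {}  — state set empty
rest 'bbb' ignored (set empty)
final: {}; accept 1 not in set

Answer: REJECT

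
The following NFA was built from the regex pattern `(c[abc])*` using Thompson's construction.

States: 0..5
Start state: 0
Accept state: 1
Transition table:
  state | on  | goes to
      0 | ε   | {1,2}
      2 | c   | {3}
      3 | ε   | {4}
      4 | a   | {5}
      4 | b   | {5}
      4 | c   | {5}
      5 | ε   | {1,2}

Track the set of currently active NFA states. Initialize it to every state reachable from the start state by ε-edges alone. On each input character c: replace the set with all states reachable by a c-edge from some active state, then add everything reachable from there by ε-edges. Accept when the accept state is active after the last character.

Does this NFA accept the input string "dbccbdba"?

start: ε-closure({0}) = {0,1,2}
'd' @ 1: {}  — state set empty
rest 'bccbdba' ignored (set empty)
after full input: {}  (accept=1 not in)

Answer: REJECT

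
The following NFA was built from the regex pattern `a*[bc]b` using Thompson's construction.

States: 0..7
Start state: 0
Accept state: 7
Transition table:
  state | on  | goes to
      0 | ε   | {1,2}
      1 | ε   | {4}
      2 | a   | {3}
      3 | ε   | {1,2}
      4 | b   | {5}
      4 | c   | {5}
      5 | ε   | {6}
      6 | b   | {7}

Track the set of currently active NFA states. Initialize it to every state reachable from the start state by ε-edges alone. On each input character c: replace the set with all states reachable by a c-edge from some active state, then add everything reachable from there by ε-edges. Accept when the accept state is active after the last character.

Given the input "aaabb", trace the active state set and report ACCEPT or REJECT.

initial (ε-close {0}): {0,1,2,4}
'a' @ 1: {1,2,3,4}
'a' @ 2: {1,2,3,4}
'a' @ 3: {1,2,3,4}
'b' @ 4: {5,6}
'b' @ 5: {7}  (accept∈set)
end set {7} — state 7 in

Answer: ACCEPT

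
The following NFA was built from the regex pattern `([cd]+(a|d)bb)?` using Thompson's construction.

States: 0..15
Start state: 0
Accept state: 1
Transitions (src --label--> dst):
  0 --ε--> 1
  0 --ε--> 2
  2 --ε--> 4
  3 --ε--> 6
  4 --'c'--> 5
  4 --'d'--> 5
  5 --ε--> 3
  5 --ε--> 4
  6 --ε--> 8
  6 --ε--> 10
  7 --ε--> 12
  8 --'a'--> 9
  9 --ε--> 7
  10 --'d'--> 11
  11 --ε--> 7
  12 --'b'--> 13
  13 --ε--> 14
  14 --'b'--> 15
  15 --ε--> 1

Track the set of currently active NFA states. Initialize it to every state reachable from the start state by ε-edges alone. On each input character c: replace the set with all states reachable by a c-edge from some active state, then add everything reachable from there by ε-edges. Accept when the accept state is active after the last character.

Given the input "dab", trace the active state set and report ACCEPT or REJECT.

start: ε-closure({0}) = {0,1,2,4}
'd' @ 1: {3,4,5,6,8,10}
'a' @ 2: {7,9,12}
'b' @ 3: {13,14}
final: {13,14}; accept 1 not in set

Answer: REJECT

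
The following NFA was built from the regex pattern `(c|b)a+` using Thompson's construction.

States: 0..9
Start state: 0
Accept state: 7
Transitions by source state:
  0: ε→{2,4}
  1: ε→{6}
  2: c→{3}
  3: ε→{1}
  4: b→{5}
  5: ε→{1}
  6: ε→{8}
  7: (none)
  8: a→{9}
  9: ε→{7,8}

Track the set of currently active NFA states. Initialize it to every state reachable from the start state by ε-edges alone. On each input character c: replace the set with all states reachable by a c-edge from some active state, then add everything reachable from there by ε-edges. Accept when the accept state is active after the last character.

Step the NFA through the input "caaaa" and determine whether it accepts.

Answer: ACCEPT

Steps:
S₀ = ε-closure({0}) = {0,2,4}
'c' @ 1: {1,3,6,8}
'a' @ 2: {7,8,9}  (accept∈set)
'a' @ 3: {7,8,9}  (accept∈set)
'a' @ 4: {7,8,9}  (accept∈set)
'a' @ 5: {7,8,9}  (accept∈set)
end set {7,8,9} — state 7 in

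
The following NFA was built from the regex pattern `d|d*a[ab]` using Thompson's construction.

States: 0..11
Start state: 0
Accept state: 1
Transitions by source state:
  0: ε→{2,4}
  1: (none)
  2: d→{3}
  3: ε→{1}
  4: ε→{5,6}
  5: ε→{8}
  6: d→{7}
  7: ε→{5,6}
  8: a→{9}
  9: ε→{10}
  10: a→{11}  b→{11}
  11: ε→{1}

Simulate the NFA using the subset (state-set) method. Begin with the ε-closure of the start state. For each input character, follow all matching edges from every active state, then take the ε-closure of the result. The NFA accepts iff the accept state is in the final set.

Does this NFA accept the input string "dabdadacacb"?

Answer: REJECT

Derivation:
S₀ = ε-closure({0}) = {0,2,4,5,6,8}
'd' @ 1: {1,3,5,6,7,8}  ✓accept
'a' @ 2: {9,10}
'b' @ 3: {1,11}  ✓accept
'd' @ 4: {}  — state set empty
rest 'adacacb' ignored (set empty)
after full input: {}  (accept=1 not in)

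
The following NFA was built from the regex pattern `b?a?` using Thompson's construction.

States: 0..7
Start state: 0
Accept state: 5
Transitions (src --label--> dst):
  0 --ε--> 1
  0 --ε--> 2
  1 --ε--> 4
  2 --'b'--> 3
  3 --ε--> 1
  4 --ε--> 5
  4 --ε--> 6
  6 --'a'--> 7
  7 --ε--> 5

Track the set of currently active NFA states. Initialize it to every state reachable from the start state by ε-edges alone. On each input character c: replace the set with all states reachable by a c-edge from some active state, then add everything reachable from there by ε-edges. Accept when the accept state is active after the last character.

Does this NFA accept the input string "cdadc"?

initial (ε-close {0}): {0,1,2,4,5,6}
'c' @ 1: {}  — dead — no transitions
rest 'dadc' ignored (set empty)
final: {}; accept 5 not in set

Answer: REJECT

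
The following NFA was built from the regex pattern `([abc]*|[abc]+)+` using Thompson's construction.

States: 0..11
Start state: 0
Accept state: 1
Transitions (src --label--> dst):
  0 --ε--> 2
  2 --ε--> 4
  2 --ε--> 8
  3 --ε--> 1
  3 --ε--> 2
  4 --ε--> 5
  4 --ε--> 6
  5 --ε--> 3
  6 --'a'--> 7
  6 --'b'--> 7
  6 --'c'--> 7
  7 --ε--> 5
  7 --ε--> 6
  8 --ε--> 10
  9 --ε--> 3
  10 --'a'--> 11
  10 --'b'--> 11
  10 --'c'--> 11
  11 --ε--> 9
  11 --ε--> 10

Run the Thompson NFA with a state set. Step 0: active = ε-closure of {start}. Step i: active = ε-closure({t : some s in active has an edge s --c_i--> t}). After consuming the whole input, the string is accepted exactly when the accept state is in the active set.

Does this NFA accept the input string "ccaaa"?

initial (ε-close {0}): {0,1,2,3,4,5,6,8,10}
'c' @ 1: {1,2,3,4,5,6,7,8,9,10,11}  ✓accept
'c' @ 2: {1,2,3,4,5,6,7,8,9,10,11}  ✓accept
'a' @ 3: {1,2,3,4,5,6,7,8,9,10,11}  ✓accept
'a' @ 4: {1,2,3,4,5,6,7,8,9,10,11}  ✓accept
'a' @ 5: {1,2,3,4,5,6,7,8,9,10,11}  ✓accept
end set {1,2,3,4,5,6,7,8,9,10,11} — state 1 in

Answer: ACCEPT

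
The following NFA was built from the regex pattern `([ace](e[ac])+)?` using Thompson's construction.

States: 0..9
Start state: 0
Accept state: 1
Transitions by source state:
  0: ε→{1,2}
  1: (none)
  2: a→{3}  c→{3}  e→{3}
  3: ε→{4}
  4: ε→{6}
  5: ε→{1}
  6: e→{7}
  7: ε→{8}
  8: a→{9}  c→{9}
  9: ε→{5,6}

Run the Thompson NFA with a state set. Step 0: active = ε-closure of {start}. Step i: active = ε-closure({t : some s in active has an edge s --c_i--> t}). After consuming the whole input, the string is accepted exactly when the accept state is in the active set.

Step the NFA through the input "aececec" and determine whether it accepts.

S₀ = ε-closure({0}) = {0,1,2}
'a' @ 1: {3,4,6}
'e' @ 2: {7,8}
'c' @ 3: {1,5,6,9}  ✓accept
'e' @ 4: {7,8}
'c' @ 5: {1,5,6,9}  ✓accept
'e' @ 6: {7,8}
'c' @ 7: {1,5,6,9}  ✓accept
after full input: {1,5,6,9}  (accept=1 in)

Answer: ACCEPT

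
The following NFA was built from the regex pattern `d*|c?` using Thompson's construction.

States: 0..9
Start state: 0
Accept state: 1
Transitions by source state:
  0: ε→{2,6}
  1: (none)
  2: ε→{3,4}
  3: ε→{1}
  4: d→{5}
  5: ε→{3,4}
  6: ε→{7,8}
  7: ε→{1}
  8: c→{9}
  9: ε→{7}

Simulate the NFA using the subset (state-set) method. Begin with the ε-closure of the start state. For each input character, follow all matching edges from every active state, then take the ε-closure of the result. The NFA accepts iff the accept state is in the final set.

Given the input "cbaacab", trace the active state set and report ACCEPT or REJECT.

Answer: REJECT

Steps:
initial (ε-close {0}): {0,1,2,3,4,6,7,8}
'c' @ 1: {1,7,9}  ✓accept
'b' @ 2: {}  — no active states
rest 'aacab' ignored (set empty)
end set {} — state 1 not in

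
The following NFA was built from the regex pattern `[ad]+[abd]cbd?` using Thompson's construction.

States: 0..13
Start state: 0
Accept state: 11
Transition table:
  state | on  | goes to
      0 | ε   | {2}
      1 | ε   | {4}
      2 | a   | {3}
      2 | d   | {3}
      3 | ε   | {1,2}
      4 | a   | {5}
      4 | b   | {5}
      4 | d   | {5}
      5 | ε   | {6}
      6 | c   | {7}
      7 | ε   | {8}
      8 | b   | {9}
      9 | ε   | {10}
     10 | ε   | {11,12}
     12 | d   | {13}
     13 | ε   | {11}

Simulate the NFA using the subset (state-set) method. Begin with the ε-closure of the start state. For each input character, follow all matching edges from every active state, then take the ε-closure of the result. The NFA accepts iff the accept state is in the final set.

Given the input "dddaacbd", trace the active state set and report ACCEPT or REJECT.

initial (ε-close {0}): {0,2}
'd' @ 1: {1,2,3,4}
'd' @ 2: {1,2,3,4,5,6}
'd' @ 3: {1,2,3,4,5,6}
'a' @ 4: {1,2,3,4,5,6}
'a' @ 5: {1,2,3,4,5,6}
'c' @ 6: {7,8}
'b' @ 7: {9,10,11,12}  ✓accept
'd' @ 8: {11,13}  ✓accept
final: {11,13}; accept 11 in set

Answer: ACCEPT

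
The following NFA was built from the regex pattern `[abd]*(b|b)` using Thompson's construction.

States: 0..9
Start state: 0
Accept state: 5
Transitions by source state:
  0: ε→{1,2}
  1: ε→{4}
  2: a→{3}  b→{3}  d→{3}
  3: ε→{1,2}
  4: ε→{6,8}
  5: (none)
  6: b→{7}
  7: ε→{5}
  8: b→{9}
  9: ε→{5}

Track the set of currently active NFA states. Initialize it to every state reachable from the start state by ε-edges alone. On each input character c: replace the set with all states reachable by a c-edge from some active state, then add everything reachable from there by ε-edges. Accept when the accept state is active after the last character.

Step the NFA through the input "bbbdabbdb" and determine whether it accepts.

S₀ = ε-closure({0}) = {0,1,2,4,6,8}
'b' @ 1: {1,2,3,4,5,6,7,8,9}  ✓accept
'b' @ 2: {1,2,3,4,5,6,7,8,9}  ✓accept
'b' @ 3: {1,2,3,4,5,6,7,8,9}  ✓accept
'd' @ 4: {1,2,3,4,6,8}
'a' @ 5: {1,2,3,4,6,8}
'b' @ 6: {1,2,3,4,5,6,7,8,9}  ✓accept
'b' @ 7: {1,2,3,4,5,6,7,8,9}  ✓accept
'd' @ 8: {1,2,3,4,6,8}
'b' @ 9: {1,2,3,4,5,6,7,8,9}  ✓accept
end set {1,2,3,4,5,6,7,8,9} — state 5 in

Answer: ACCEPT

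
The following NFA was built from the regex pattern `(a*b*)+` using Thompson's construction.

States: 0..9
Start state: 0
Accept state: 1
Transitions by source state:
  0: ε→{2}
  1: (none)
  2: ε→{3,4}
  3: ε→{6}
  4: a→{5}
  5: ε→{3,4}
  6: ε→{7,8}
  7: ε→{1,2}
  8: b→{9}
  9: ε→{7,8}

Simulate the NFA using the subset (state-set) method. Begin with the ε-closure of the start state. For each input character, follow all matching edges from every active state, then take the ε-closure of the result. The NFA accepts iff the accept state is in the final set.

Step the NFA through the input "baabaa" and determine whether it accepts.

Answer: ACCEPT

Derivation:
start: ε-closure({0}) = {0,1,2,3,4,6,7,8}
'b' @ 1: {1,2,3,4,6,7,8,9}  (accept∈set)
'a' @ 2: {1,2,3,4,5,6,7,8}  (accept∈set)
'a' @ 3: {1,2,3,4,5,6,7,8}  (accept∈set)
'b' @ 4: {1,2,3,4,6,7,8,9}  (accept∈set)
'a' @ 5: {1,2,3,4,5,6,7,8}  (accept∈set)
'a' @ 6: {1,2,3,4,5,6,7,8}  (accept∈set)
end set {1,2,3,4,5,6,7,8} — state 1 in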